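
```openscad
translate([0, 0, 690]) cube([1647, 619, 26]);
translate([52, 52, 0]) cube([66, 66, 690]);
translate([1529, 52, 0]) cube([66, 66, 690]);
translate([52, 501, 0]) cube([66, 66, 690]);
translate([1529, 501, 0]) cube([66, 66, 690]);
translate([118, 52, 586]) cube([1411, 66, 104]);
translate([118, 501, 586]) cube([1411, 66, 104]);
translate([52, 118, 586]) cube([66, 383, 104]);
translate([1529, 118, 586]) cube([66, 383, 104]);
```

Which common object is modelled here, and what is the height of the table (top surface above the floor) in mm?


A table. The table height is 716 mm.

A 1647×619×26 slab sits at z = 690 on four 66 mm square posts — a table. The top surface is at 690 + 26 = 716 mm.


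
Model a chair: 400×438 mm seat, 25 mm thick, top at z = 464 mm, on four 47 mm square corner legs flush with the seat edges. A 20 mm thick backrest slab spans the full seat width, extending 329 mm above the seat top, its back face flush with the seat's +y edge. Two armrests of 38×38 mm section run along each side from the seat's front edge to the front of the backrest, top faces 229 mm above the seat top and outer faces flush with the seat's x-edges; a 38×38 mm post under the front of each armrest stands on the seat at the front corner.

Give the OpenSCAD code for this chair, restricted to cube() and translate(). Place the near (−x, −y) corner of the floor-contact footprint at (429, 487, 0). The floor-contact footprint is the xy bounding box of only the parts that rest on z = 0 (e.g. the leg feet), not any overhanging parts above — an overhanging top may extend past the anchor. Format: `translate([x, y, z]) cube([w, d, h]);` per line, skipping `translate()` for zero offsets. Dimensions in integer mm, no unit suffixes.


translate([429, 487, 439]) cube([400, 438, 25]);
translate([429, 487, 0]) cube([47, 47, 439]);
translate([782, 487, 0]) cube([47, 47, 439]);
translate([429, 878, 0]) cube([47, 47, 439]);
translate([782, 878, 0]) cube([47, 47, 439]);
translate([429, 905, 464]) cube([400, 20, 329]);
translate([429, 487, 655]) cube([38, 418, 38]);
translate([791, 487, 655]) cube([38, 418, 38]);
translate([429, 487, 464]) cube([38, 38, 191]);
translate([791, 487, 464]) cube([38, 38, 191]);


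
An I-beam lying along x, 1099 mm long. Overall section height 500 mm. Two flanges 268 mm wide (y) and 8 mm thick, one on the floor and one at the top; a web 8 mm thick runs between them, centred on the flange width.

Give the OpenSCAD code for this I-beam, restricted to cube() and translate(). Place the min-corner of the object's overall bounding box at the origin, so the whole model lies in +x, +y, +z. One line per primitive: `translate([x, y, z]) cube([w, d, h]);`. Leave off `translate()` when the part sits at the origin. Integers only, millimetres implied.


cube([1099, 268, 8]);
translate([0, 130, 8]) cube([1099, 8, 484]);
translate([0, 0, 492]) cube([1099, 268, 8]);


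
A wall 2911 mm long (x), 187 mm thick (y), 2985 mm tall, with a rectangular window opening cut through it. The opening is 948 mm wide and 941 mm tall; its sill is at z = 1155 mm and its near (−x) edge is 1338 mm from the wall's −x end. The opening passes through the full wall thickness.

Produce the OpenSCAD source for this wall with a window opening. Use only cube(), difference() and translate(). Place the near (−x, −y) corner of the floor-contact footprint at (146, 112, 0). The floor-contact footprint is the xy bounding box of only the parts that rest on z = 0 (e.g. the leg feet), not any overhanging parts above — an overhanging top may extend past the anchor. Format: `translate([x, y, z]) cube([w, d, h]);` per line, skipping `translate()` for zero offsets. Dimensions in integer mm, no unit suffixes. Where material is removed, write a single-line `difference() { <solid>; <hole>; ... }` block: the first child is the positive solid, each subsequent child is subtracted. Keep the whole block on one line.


difference() { translate([146, 112, 0]) cube([2911, 187, 2985]); translate([1484, 112, 1155]) cube([948, 187, 941]); }


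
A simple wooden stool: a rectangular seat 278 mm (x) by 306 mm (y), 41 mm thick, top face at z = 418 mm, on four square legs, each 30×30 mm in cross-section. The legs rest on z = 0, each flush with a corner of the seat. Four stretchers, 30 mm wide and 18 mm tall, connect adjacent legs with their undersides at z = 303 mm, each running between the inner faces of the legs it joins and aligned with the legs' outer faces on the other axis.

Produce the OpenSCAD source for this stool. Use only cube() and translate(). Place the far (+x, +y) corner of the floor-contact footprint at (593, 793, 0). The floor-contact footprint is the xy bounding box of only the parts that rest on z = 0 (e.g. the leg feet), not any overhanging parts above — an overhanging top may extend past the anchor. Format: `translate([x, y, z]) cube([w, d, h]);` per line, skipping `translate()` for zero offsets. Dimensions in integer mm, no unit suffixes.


// leg_h = 418 - 41 = 377
// stretcher span = 278 - 2*30 = 218
translate([315, 487, 377]) cube([278, 306, 41]);
translate([315, 487, 0]) cube([30, 30, 377]);
translate([563, 487, 0]) cube([30, 30, 377]);
translate([315, 763, 0]) cube([30, 30, 377]);
translate([563, 763, 0]) cube([30, 30, 377]);
translate([345, 487, 303]) cube([218, 30, 18]);
translate([345, 763, 303]) cube([218, 30, 18]);
translate([315, 517, 303]) cube([30, 246, 18]);
translate([563, 517, 303]) cube([30, 246, 18]);


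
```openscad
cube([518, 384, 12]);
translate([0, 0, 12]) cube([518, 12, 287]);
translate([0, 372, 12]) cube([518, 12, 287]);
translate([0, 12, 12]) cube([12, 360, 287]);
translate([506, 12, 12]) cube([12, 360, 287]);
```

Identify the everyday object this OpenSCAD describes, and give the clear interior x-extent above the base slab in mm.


An open box. The internal width is 494 mm.

A 518×384 base slab with four walls standing on it — an open box. The base is 518 mm wide and the walls are 12 mm thick, so the internal width is 518 − 2 × 12 = 494 mm.


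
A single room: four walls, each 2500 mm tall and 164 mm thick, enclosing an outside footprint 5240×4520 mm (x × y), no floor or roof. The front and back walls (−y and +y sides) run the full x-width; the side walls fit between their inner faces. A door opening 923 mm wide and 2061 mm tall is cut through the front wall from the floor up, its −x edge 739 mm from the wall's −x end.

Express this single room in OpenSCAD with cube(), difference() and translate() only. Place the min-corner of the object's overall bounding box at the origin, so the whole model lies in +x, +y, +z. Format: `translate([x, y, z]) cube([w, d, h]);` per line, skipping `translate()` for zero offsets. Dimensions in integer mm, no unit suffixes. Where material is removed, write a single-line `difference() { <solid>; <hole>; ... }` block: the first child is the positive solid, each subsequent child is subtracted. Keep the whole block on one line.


difference() { cube([5240, 164, 2500]); translate([739, 0, 0]) cube([923, 164, 2061]); }
translate([0, 4356, 0]) cube([5240, 164, 2500]);
translate([0, 164, 0]) cube([164, 4192, 2500]);
translate([5076, 164, 0]) cube([164, 4192, 2500]);


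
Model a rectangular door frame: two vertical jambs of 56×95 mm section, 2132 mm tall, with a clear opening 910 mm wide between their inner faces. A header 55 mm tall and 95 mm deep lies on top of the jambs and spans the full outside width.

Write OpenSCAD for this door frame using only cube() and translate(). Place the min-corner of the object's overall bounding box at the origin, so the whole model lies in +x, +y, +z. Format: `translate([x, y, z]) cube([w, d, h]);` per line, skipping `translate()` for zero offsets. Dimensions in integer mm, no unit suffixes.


cube([56, 95, 2132]);
translate([966, 0, 0]) cube([56, 95, 2132]);
translate([0, 0, 2132]) cube([1022, 95, 55]);


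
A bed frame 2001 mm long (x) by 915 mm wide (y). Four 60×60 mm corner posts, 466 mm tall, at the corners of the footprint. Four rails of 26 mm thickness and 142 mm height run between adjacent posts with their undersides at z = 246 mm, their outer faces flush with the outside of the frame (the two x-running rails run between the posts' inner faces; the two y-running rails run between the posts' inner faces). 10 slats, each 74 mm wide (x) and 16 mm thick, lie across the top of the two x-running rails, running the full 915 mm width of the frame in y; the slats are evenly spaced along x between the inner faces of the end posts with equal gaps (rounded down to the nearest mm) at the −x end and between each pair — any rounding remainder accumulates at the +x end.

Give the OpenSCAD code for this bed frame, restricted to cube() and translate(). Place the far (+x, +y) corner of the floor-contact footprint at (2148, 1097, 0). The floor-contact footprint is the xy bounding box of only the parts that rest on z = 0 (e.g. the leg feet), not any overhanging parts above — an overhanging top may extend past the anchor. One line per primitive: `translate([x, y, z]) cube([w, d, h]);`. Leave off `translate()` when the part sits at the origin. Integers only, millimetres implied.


translate([147, 182, 0]) cube([60, 60, 466]);
translate([147, 1037, 0]) cube([60, 60, 466]);
translate([2088, 182, 0]) cube([60, 60, 466]);
translate([2088, 1037, 0]) cube([60, 60, 466]);
translate([207, 182, 246]) cube([1881, 26, 142]);
translate([207, 1071, 246]) cube([1881, 26, 142]);
translate([147, 242, 246]) cube([26, 795, 142]);
translate([2122, 242, 246]) cube([26, 795, 142]);
translate([310, 182, 388]) cube([74, 915, 16]);
translate([487, 182, 388]) cube([74, 915, 16]);
translate([664, 182, 388]) cube([74, 915, 16]);
translate([841, 182, 388]) cube([74, 915, 16]);
translate([1018, 182, 388]) cube([74, 915, 16]);
translate([1195, 182, 388]) cube([74, 915, 16]);
translate([1372, 182, 388]) cube([74, 915, 16]);
translate([1549, 182, 388]) cube([74, 915, 16]);
translate([1726, 182, 388]) cube([74, 915, 16]);
translate([1903, 182, 388]) cube([74, 915, 16]);


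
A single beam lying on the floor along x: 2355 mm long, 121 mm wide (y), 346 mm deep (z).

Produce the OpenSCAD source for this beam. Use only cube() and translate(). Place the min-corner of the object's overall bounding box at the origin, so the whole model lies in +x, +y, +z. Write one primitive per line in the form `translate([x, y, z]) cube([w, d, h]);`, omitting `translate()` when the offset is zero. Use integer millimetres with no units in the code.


cube([2355, 121, 346]);


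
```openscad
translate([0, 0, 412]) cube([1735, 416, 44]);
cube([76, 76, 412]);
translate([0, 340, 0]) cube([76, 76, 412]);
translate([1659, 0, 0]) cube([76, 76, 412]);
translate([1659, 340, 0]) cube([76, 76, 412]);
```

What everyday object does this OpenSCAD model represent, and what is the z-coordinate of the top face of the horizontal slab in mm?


A bench. The seat-top height is 456 mm.

A long slab on four corner posts — a bench. The slab sits at z = 412 with thickness 44, so the top is 412 + 44 = 456 mm.


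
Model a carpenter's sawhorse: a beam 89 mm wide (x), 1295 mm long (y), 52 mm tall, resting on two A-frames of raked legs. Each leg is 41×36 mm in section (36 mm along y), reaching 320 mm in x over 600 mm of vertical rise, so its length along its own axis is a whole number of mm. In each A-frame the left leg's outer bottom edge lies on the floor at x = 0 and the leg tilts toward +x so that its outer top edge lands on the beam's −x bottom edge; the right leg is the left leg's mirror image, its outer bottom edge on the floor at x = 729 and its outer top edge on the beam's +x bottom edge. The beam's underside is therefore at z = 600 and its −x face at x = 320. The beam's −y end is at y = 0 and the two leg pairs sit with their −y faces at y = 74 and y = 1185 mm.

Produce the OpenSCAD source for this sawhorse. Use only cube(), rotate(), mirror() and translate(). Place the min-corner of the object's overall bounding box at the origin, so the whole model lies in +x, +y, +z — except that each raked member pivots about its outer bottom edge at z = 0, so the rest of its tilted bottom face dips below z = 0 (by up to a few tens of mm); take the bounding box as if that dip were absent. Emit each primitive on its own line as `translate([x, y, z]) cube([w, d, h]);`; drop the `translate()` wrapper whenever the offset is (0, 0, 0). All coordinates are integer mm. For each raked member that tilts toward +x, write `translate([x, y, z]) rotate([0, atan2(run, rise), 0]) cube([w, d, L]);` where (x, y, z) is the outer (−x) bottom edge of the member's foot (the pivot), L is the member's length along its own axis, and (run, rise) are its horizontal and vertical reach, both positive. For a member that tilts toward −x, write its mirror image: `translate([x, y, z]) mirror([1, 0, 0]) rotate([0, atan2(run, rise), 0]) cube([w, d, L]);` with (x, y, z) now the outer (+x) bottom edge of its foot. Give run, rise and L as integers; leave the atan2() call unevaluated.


translate([320, 0, 600]) cube([89, 1295, 52]);
translate([0, 74, 0]) rotate([0, atan2(320, 600), 0]) cube([41, 36, 680]);
translate([729, 74, 0]) mirror([1, 0, 0]) rotate([0, atan2(320, 600), 0]) cube([41, 36, 680]);
translate([0, 1185, 0]) rotate([0, atan2(320, 600), 0]) cube([41, 36, 680]);
translate([729, 1185, 0]) mirror([1, 0, 0]) rotate([0, atan2(320, 600), 0]) cube([41, 36, 680]);


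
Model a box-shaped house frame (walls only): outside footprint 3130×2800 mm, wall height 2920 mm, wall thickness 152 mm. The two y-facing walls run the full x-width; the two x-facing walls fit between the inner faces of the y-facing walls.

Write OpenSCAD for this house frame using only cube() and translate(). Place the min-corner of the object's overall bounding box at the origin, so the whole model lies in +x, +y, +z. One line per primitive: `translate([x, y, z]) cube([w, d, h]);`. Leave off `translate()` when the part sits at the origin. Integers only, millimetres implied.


cube([3130, 152, 2920]);
translate([0, 2648, 0]) cube([3130, 152, 2920]);
translate([0, 152, 0]) cube([152, 2496, 2920]);
translate([2978, 152, 0]) cube([152, 2496, 2920]);


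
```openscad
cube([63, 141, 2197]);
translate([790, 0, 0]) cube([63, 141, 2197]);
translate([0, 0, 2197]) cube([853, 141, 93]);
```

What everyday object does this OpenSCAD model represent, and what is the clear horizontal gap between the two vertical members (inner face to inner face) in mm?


A door frame. The clear opening width is 727 mm.

Two 2197 mm tall posts with a header on top — a door frame. The left jamb is 63 mm wide at x = 0; the right jamb starts at x = 790. The clear opening is 790 − 63 = 727 mm.


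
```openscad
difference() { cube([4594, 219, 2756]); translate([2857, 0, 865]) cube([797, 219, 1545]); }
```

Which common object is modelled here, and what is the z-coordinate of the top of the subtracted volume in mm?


A wall with a window opening. The window head height is 2410 mm.

A wall with a rectangular opening subtracted — a window. Sill at z = 865, opening 1545 mm tall, so the head is at 865 + 1545 = 2410 mm.


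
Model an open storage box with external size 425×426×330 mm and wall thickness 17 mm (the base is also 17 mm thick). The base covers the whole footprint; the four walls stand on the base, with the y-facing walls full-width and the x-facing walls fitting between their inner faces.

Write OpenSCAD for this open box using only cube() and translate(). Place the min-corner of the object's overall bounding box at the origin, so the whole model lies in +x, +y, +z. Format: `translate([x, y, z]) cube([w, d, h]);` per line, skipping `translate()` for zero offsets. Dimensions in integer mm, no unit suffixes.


cube([425, 426, 17]);
translate([0, 0, 17]) cube([425, 17, 313]);
translate([0, 409, 17]) cube([425, 17, 313]);
translate([0, 17, 17]) cube([17, 392, 313]);
translate([408, 17, 17]) cube([17, 392, 313]);


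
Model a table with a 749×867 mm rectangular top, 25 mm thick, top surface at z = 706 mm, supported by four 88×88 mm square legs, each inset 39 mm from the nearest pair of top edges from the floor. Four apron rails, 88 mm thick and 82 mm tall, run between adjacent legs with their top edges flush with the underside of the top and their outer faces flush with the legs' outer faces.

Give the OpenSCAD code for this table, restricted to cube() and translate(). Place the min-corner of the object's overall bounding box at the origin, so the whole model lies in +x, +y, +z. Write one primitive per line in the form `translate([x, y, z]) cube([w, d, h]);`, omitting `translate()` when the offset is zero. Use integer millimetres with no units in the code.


translate([0, 0, 681]) cube([749, 867, 25]);
translate([39, 39, 0]) cube([88, 88, 681]);
translate([622, 39, 0]) cube([88, 88, 681]);
translate([39, 740, 0]) cube([88, 88, 681]);
translate([622, 740, 0]) cube([88, 88, 681]);
translate([127, 39, 599]) cube([495, 88, 82]);
translate([127, 740, 599]) cube([495, 88, 82]);
translate([39, 127, 599]) cube([88, 613, 82]);
translate([622, 127, 599]) cube([88, 613, 82]);


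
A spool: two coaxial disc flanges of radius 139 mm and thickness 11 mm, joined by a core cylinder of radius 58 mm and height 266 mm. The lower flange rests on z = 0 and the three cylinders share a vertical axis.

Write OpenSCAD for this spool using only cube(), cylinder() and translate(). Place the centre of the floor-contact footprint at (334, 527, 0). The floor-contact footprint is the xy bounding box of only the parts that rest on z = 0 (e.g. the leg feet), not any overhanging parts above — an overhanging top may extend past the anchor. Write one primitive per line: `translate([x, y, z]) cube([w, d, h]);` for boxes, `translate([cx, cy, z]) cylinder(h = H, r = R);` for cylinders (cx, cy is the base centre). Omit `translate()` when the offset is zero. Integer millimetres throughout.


translate([334, 527, 0]) cylinder(h = 11, r = 139);
translate([334, 527, 11]) cylinder(h = 266, r = 58);
translate([334, 527, 277]) cylinder(h = 11, r = 139);


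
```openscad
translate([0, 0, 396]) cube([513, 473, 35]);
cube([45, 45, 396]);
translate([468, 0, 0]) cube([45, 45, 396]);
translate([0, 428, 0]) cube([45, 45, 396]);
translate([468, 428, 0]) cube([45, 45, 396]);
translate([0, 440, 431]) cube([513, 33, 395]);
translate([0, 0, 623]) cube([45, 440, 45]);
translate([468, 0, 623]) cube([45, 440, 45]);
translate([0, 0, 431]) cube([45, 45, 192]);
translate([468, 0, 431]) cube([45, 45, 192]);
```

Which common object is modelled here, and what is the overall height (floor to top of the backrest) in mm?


A chair. The overall height is 826 mm.

A slab on four corner posts with a tall panel at the back — a chair. The seat slab sits at z = 396 with thickness 35, and the 395 mm backrest starts at the seat top, so the overall height is 396 + 35 + 395 = 826 mm.


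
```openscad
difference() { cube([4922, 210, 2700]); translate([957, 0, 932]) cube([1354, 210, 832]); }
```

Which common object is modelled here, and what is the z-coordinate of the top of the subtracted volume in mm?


A wall with a window opening. The window head height is 1764 mm.

A wall with a rectangular opening subtracted — a window. Sill at z = 932, opening 832 mm tall, so the head is at 932 + 832 = 1764 mm.


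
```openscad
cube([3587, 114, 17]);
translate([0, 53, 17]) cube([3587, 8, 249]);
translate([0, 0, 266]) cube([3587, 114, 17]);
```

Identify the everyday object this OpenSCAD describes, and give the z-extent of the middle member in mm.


An I-beam. The web height is 249 mm.

Two wide flanges with a thin centred web — an I-beam. Overall 283 mm minus two 17 mm flanges gives a web of 283 − 2·17 = 249 mm.


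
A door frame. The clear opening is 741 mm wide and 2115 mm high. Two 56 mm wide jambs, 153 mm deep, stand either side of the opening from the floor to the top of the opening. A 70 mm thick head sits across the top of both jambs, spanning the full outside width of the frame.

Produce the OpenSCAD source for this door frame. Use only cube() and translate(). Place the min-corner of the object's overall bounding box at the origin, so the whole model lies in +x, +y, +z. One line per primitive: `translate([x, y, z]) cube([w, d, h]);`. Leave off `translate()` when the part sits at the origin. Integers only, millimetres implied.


cube([56, 153, 2115]);
translate([797, 0, 0]) cube([56, 153, 2115]);
translate([0, 0, 2115]) cube([853, 153, 70]);


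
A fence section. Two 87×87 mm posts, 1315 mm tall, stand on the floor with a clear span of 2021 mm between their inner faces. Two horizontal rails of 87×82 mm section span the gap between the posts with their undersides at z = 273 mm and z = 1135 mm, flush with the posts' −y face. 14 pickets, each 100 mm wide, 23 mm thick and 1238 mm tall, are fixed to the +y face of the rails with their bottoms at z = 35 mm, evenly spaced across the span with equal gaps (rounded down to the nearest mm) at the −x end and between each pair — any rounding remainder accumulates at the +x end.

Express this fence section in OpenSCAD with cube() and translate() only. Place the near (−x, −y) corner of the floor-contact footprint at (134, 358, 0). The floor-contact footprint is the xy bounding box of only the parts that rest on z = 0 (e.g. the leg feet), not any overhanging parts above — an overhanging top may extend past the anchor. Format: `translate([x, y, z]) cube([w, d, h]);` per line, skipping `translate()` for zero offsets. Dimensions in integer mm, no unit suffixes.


translate([134, 358, 0]) cube([87, 87, 1315]);
translate([2242, 358, 0]) cube([87, 87, 1315]);
translate([221, 358, 273]) cube([2021, 87, 82]);
translate([221, 358, 1135]) cube([2021, 87, 82]);
translate([262, 445, 35]) cube([100, 23, 1238]);
translate([403, 445, 35]) cube([100, 23, 1238]);
translate([544, 445, 35]) cube([100, 23, 1238]);
translate([685, 445, 35]) cube([100, 23, 1238]);
translate([826, 445, 35]) cube([100, 23, 1238]);
translate([967, 445, 35]) cube([100, 23, 1238]);
translate([1108, 445, 35]) cube([100, 23, 1238]);
translate([1249, 445, 35]) cube([100, 23, 1238]);
translate([1390, 445, 35]) cube([100, 23, 1238]);
translate([1531, 445, 35]) cube([100, 23, 1238]);
translate([1672, 445, 35]) cube([100, 23, 1238]);
translate([1813, 445, 35]) cube([100, 23, 1238]);
translate([1954, 445, 35]) cube([100, 23, 1238]);
translate([2095, 445, 35]) cube([100, 23, 1238]);


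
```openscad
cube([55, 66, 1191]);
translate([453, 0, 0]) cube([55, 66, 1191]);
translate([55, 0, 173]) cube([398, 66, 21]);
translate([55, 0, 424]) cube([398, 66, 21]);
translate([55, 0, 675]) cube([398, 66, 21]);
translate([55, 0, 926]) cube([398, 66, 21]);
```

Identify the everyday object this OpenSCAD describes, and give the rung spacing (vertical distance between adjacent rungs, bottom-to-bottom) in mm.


A ladder. The rung spacing is 251 mm.

Two tall 55×66 posts with 4 short bars between them — a ladder. Adjacent rungs sit at z = 173 and z = 424, so the spacing is 424 − 173 = 251 mm.


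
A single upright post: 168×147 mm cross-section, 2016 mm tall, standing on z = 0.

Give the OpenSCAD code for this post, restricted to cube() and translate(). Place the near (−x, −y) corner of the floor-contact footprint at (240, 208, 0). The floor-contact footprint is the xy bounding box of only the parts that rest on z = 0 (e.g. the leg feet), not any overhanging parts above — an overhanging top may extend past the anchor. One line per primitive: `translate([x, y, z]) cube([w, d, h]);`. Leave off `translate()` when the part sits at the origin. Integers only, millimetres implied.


translate([240, 208, 0]) cube([168, 147, 2016]);


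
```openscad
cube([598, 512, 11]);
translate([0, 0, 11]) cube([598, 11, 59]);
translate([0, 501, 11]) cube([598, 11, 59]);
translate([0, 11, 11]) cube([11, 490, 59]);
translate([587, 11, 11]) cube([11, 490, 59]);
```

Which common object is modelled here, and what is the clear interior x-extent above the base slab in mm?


An open box. The internal width is 576 mm.

A 598×512 base slab with four walls standing on it — an open box. The base is 598 mm wide and the walls are 11 mm thick, so the internal width is 598 − 2 × 11 = 576 mm.


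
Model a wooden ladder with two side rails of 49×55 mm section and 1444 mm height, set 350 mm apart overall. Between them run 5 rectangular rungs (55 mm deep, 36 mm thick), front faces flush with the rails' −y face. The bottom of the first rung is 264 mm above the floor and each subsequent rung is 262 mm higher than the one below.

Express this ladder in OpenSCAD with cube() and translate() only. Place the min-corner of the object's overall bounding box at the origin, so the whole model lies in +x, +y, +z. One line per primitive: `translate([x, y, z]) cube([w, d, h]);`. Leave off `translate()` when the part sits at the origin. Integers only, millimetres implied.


cube([49, 55, 1444]);
translate([301, 0, 0]) cube([49, 55, 1444]);
translate([49, 0, 264]) cube([252, 55, 36]);
translate([49, 0, 526]) cube([252, 55, 36]);
translate([49, 0, 788]) cube([252, 55, 36]);
translate([49, 0, 1050]) cube([252, 55, 36]);
translate([49, 0, 1312]) cube([252, 55, 36]);


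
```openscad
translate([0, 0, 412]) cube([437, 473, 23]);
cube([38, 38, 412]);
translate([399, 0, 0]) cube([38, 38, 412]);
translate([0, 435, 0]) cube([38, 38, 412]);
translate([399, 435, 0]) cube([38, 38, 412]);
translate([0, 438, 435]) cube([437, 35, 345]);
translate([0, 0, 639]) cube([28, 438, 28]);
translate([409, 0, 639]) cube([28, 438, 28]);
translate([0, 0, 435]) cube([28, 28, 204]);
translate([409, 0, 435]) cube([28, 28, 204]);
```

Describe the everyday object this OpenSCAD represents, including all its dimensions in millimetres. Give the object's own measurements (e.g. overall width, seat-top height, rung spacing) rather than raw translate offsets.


A chair. The seat is a 437×473×23 mm slab with its top at z = 435 mm, on four 38×38 mm corner legs (flush with the seat edges, standing on z = 0). A flat backrest 35 mm thick, 345 mm tall, spans the full seat width and rises from the seat top along its +y edge, rear face flush with the rear of the seat. Two armrests of 28×28 mm section run along each side from the seat's front edge to the front of the backrest, top faces 232 mm above the seat top and outer faces flush with the seat's x-edges; a 28×28 mm post under the front of each armrest stands on the seat at the front corner.


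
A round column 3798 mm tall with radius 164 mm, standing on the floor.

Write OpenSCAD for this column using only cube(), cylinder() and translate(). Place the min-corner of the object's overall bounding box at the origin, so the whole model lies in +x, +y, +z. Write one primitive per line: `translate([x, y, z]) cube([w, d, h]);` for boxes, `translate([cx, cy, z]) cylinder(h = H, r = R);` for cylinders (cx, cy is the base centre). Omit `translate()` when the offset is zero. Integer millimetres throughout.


translate([164, 164, 0]) cylinder(h = 3798, r = 164);


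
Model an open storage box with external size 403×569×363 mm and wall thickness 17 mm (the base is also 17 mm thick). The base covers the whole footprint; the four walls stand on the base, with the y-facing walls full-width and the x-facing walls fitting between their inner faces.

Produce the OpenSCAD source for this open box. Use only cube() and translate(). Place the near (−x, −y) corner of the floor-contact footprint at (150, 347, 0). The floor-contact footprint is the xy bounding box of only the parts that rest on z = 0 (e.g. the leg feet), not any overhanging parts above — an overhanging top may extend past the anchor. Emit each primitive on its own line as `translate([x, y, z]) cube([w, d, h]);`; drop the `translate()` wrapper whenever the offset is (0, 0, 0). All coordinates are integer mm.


translate([150, 347, 0]) cube([403, 569, 17]);
translate([150, 347, 17]) cube([403, 17, 346]);
translate([150, 899, 17]) cube([403, 17, 346]);
translate([150, 364, 17]) cube([17, 535, 346]);
translate([536, 364, 17]) cube([17, 535, 346]);


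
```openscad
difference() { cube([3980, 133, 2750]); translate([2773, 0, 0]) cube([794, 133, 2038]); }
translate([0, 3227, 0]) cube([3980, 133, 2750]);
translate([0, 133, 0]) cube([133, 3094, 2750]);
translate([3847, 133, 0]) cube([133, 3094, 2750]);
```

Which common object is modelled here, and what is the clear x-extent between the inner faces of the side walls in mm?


A single room. The interior width is 3714 mm.

Four walls enclosing a rectangle with a door in the front wall — a room. Outside width 3980 minus two 133 mm walls gives 3714 mm.


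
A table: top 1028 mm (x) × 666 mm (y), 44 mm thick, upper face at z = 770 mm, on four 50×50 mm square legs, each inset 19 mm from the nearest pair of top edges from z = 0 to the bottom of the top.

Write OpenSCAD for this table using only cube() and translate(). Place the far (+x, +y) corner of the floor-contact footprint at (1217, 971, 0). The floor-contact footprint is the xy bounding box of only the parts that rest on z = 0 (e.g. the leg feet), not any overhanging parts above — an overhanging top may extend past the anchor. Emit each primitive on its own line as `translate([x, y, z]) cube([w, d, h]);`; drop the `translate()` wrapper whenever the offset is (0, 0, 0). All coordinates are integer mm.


// leg_h = 770 - 44 = 726
translate([208, 324, 726]) cube([1028, 666, 44]);
translate([227, 343, 0]) cube([50, 50, 726]);
translate([1167, 343, 0]) cube([50, 50, 726]);
translate([227, 921, 0]) cube([50, 50, 726]);
translate([1167, 921, 0]) cube([50, 50, 726]);


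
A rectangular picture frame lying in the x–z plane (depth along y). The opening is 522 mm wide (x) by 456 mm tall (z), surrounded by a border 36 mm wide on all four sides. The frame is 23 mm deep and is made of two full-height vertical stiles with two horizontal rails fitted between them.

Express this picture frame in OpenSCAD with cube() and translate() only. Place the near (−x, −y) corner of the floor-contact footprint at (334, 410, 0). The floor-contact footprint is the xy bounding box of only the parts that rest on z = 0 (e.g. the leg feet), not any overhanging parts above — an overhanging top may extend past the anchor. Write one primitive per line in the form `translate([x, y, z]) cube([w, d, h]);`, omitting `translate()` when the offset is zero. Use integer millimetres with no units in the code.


translate([334, 410, 0]) cube([36, 23, 528]);
translate([892, 410, 0]) cube([36, 23, 528]);
translate([370, 410, 0]) cube([522, 23, 36]);
translate([370, 410, 492]) cube([522, 23, 36]);


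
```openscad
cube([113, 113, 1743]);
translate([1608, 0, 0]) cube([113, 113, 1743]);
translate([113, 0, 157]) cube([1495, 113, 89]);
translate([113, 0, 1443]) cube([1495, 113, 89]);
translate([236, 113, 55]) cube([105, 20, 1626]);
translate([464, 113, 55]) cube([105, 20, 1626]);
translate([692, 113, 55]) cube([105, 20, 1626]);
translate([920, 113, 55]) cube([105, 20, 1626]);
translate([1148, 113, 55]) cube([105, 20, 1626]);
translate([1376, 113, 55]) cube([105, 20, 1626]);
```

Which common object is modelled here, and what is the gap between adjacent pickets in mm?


A fence section. The picket gap is 123 mm.

Two posts, two rails, 6 pickets — a fence section. Span 1495 mm holds 6 pickets of 105 mm with 7 equal gaps: ⌊(1495 − 6·105) / 7⌋ = 123 mm.


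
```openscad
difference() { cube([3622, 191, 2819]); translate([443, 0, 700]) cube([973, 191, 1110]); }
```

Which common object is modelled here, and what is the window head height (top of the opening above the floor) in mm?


A wall with a window opening. The window head height is 1810 mm.

A wall with a rectangular opening subtracted — a window. Sill at z = 700, opening 1110 mm tall, so the head is at 700 + 1110 = 1810 mm.


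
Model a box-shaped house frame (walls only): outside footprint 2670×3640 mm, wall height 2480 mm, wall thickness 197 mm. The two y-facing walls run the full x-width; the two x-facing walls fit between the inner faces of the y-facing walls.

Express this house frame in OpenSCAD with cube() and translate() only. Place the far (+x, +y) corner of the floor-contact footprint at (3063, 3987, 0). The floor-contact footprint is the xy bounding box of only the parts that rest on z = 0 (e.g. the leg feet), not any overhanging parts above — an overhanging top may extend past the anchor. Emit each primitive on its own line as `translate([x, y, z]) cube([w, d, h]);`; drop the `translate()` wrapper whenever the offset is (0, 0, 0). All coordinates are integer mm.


translate([393, 347, 0]) cube([2670, 197, 2480]);
translate([393, 3790, 0]) cube([2670, 197, 2480]);
translate([393, 544, 0]) cube([197, 3246, 2480]);
translate([2866, 544, 0]) cube([197, 3246, 2480]);


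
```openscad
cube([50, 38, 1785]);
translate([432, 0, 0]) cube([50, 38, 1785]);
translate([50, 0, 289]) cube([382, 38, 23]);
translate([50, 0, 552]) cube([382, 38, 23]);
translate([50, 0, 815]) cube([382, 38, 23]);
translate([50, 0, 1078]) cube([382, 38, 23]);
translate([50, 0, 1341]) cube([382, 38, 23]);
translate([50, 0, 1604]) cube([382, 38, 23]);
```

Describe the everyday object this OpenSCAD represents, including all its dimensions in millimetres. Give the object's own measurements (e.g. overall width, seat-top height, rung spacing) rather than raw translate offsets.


A straight ladder. Two 50×38 mm vertical rails, 1785 mm tall, stand 482 mm apart (outside-to-outside) with their front faces coplanar on the −y side. 6 rungs, each 38 mm deep and 23 mm tall, span between the inner faces of the rails, front faces flush with the rails. The lowest rung's underside is at z = 289 mm and rungs are spaced 263 mm apart (underside to underside).


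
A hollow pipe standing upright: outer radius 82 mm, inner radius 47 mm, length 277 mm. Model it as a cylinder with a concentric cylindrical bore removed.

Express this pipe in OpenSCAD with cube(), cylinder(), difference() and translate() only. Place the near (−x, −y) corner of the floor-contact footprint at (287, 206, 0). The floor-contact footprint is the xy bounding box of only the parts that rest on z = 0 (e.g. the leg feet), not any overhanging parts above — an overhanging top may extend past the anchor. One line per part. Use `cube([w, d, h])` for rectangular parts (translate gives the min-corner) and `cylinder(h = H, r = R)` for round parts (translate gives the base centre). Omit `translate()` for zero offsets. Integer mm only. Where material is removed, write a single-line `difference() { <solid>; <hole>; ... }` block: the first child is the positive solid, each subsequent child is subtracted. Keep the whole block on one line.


difference() { translate([369, 288, 0]) cylinder(h = 277, r = 82); translate([369, 288, 0]) cylinder(h = 277, r = 47); }


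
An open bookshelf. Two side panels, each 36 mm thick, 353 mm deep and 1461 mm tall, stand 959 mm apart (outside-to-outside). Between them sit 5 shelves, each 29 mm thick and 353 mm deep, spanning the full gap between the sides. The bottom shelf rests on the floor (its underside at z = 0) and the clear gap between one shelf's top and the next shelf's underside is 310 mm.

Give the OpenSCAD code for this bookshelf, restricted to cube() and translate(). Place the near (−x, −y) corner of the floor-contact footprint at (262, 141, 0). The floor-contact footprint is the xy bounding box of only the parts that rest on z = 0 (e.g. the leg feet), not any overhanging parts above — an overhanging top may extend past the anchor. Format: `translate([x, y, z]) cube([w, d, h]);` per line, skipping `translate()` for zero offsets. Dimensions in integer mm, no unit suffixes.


translate([262, 141, 0]) cube([36, 353, 1461]);
translate([1185, 141, 0]) cube([36, 353, 1461]);
translate([298, 141, 0]) cube([887, 353, 29]);
translate([298, 141, 339]) cube([887, 353, 29]);
translate([298, 141, 678]) cube([887, 353, 29]);
translate([298, 141, 1017]) cube([887, 353, 29]);
translate([298, 141, 1356]) cube([887, 353, 29]);


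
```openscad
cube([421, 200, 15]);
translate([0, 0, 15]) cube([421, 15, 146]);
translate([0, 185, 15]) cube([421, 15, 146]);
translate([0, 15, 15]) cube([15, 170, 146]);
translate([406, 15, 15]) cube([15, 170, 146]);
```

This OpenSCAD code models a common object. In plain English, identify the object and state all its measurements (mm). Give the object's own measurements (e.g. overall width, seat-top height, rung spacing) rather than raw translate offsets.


An open-topped rectangular box: outside dimensions 421×200×161 mm, with a uniform wall and base thickness of 15 mm. The base is a full 421×200 slab on the floor; four walls sit on top of the base. The front and back walls (the −y and +y sides) span the full width; the two side walls fit between them.


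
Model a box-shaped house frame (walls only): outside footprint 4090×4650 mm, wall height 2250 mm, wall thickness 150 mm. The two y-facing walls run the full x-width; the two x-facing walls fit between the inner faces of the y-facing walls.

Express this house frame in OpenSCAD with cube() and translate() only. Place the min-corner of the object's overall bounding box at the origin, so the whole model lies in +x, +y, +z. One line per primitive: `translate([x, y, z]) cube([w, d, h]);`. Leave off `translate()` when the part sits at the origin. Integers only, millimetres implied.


cube([4090, 150, 2250]);
translate([0, 4500, 0]) cube([4090, 150, 2250]);
translate([0, 150, 0]) cube([150, 4350, 2250]);
translate([3940, 150, 0]) cube([150, 4350, 2250]);


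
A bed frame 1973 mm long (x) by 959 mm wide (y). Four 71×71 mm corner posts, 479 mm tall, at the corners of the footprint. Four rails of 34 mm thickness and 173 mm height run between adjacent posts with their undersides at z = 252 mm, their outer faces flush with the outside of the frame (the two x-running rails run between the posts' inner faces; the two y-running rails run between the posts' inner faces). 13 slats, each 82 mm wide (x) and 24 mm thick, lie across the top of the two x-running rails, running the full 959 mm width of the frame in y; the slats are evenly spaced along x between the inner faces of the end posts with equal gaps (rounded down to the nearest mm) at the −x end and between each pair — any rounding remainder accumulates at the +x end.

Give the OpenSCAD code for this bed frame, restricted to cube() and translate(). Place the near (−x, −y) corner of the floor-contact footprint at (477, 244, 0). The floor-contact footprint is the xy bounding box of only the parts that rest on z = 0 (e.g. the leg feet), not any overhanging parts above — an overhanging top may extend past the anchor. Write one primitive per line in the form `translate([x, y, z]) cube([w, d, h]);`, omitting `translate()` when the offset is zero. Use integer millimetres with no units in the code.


translate([477, 244, 0]) cube([71, 71, 479]);
translate([477, 1132, 0]) cube([71, 71, 479]);
translate([2379, 244, 0]) cube([71, 71, 479]);
translate([2379, 1132, 0]) cube([71, 71, 479]);
translate([548, 244, 252]) cube([1831, 34, 173]);
translate([548, 1169, 252]) cube([1831, 34, 173]);
translate([477, 315, 252]) cube([34, 817, 173]);
translate([2416, 315, 252]) cube([34, 817, 173]);
translate([602, 244, 425]) cube([82, 959, 24]);
translate([738, 244, 425]) cube([82, 959, 24]);
translate([874, 244, 425]) cube([82, 959, 24]);
translate([1010, 244, 425]) cube([82, 959, 24]);
translate([1146, 244, 425]) cube([82, 959, 24]);
translate([1282, 244, 425]) cube([82, 959, 24]);
translate([1418, 244, 425]) cube([82, 959, 24]);
translate([1554, 244, 425]) cube([82, 959, 24]);
translate([1690, 244, 425]) cube([82, 959, 24]);
translate([1826, 244, 425]) cube([82, 959, 24]);
translate([1962, 244, 425]) cube([82, 959, 24]);
translate([2098, 244, 425]) cube([82, 959, 24]);
translate([2234, 244, 425]) cube([82, 959, 24]);


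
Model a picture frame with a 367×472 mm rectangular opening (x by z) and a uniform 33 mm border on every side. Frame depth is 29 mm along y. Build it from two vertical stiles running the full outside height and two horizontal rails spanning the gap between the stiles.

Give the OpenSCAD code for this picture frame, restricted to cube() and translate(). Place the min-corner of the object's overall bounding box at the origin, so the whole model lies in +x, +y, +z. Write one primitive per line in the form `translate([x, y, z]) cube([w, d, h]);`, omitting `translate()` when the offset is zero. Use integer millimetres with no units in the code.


cube([33, 29, 538]);
translate([400, 0, 0]) cube([33, 29, 538]);
translate([33, 0, 0]) cube([367, 29, 33]);
translate([33, 0, 505]) cube([367, 29, 33]);
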